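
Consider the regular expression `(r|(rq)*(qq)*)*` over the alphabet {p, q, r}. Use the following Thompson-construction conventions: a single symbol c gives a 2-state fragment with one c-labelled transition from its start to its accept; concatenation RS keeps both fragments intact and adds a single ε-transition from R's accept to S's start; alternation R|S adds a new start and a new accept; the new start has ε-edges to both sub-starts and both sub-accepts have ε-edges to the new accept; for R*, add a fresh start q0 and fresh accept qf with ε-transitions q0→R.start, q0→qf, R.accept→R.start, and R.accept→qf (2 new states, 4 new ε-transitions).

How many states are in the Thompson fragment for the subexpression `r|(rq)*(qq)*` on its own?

16

Fragment for `r|(rq)*(qq)*`:
Each of the 5 symbol leaves contributes a 2-state fragment.
  rq → 4 states
  (rq)* → 6 states
  qq → 4 states
  (qq)* → 6 states
  (rq)*(qq)* → 12 states
  r|(rq)*(qq)* → 16 states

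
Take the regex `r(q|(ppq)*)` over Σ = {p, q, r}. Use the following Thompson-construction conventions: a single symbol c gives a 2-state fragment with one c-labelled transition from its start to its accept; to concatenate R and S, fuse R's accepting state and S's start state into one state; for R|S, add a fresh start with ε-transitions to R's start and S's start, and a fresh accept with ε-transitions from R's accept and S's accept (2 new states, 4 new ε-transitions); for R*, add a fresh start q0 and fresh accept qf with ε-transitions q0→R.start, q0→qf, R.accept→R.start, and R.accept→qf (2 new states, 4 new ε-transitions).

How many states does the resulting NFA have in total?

11

Bottom-up over the parse tree:
Each of the 5 symbol leaves contributes a 2-state fragment.
  ppq = 4 states
  (ppq)* = 6 states
  q|(ppq)* = 10 states
  r(q|(ppq)*) = 11 states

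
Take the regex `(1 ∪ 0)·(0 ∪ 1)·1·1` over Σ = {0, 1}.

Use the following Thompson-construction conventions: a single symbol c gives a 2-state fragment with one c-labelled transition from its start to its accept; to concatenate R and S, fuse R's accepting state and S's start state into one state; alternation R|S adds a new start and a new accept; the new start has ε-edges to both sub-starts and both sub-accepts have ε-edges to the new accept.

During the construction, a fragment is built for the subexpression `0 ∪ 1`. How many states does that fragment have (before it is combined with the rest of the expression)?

6

Fragment for `0 ∪ 1`:
Each of the 2 symbol leaves contributes a 2-state fragment.
  0 ∪ 1 = 6 states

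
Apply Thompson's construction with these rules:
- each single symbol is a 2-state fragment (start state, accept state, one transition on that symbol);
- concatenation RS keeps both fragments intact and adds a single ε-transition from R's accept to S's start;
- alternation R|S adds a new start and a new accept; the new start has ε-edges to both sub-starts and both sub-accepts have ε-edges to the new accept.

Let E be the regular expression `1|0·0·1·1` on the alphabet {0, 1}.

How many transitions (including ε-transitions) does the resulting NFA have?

By structural recursion:
Each of the 5 symbol leaves contributes 1 transition (1 symbol, 0 ε).
  0·0·1·1 → 7 transitions (4 symbol, 3 ε)
  1|0·0·1·1 → 12 transitions (5 symbol, 7 ε)

12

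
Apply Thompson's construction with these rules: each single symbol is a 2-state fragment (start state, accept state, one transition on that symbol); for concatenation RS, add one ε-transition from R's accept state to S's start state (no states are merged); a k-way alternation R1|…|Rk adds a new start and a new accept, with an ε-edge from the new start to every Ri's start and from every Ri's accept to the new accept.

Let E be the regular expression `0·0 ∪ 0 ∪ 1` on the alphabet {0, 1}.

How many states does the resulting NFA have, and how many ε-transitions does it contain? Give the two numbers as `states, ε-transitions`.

10, 7

Building bottom-up:
Each of the 4 symbol leaves contributes 2 states and 0 ε-transitions.
  0·0 = 4 states, 1 ε-transition
  0·0 ∪ 0 ∪ 1 = 10 states, 7 ε-transitions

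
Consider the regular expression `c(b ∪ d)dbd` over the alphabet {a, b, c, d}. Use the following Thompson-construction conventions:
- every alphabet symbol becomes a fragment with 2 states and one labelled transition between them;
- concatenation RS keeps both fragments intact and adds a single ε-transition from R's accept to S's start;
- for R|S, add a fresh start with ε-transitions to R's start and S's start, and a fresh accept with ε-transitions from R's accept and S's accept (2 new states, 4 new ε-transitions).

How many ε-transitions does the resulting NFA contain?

Recursing over subexpressions:
Each of the 6 symbol leaves contributes 0 ε-transitions.
  b ∪ d : 4 ε-transitions
  c(b ∪ d)dbd : 8 ε-transitions

8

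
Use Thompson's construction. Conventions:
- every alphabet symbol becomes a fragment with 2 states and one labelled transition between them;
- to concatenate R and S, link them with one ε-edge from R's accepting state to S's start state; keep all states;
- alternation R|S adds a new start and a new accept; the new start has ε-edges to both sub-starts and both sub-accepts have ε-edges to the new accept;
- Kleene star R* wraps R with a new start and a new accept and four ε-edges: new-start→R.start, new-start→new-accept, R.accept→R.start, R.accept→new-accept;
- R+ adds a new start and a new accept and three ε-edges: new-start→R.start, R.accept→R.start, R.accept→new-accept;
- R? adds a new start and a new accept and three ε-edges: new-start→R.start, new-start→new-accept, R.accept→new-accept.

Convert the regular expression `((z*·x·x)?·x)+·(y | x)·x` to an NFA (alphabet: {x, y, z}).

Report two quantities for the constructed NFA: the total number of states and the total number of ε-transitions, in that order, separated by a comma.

Recursing over subexpressions:
Each of the 7 symbol leaves contributes 2 states and 0 ε-transitions.
  z* → 4 states, 4 ε-transitions
  z*·x·x → 8 states, 6 ε-transitions
  (z*·x·x)? → 10 states, 9 ε-transitions
  (z*·x·x)?·x → 12 states, 10 ε-transitions
  ((z*·x·x)?·x)+ → 14 states, 13 ε-transitions
  y | x → 6 states, 4 ε-transitions
  ((z*·x·x)?·x)+·(y | x)·x → 22 states, 19 ε-transitions

22, 19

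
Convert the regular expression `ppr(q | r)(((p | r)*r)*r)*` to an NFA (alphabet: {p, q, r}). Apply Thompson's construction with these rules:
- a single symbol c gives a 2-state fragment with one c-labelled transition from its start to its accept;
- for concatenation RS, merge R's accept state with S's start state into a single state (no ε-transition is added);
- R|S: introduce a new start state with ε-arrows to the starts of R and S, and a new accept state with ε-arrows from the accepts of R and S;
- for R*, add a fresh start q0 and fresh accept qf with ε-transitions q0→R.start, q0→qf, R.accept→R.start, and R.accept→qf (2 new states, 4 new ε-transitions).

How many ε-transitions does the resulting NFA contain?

20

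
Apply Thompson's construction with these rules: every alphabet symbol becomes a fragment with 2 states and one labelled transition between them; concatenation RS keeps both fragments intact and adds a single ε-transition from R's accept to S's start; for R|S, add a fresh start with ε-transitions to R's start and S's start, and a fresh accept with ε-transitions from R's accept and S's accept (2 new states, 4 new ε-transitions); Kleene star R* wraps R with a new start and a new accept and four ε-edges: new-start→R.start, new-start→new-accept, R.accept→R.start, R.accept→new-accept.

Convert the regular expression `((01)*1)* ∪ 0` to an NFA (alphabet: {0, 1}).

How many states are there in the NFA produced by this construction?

Recursing over subexpressions:
Each of the 4 symbol leaves contributes a 2-state fragment.
  01 : 4 states
  (01)* : 6 states
  (01)*1 : 8 states
  ((01)*1)* : 10 states
  ((01)*1)* ∪ 0 : 14 states

14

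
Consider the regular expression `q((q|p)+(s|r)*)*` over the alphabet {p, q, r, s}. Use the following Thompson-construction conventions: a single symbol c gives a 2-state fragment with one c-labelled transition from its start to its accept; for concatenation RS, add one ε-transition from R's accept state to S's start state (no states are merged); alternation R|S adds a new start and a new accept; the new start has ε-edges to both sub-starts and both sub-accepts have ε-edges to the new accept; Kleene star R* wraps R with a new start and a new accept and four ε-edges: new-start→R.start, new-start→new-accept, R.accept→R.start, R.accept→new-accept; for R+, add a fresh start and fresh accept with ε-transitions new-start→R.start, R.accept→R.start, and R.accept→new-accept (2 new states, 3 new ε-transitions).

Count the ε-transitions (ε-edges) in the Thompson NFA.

Building bottom-up:
Each of the 5 symbol leaves contributes 0 ε-transitions.
  q|p : 4 ε-transitions
  (q|p)+ : 7 ε-transitions
  s|r : 4 ε-transitions
  (s|r)* : 8 ε-transitions
  (q|p)+(s|r)* : 16 ε-transitions
  ((q|p)+(s|r)*)* : 20 ε-transitions
  q((q|p)+(s|r)*)* : 21 ε-transitions

21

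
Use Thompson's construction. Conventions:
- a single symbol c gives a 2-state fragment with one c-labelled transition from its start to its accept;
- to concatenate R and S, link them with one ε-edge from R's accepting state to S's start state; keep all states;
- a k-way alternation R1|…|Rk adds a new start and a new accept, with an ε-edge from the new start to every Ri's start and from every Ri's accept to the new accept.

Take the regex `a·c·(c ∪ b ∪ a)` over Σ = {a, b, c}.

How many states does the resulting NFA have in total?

Per subexpression:
Each of the 5 symbol leaves contributes a 2-state fragment.
  c ∪ b ∪ a → 8 states
  a·c·(c ∪ b ∪ a) → 12 states

12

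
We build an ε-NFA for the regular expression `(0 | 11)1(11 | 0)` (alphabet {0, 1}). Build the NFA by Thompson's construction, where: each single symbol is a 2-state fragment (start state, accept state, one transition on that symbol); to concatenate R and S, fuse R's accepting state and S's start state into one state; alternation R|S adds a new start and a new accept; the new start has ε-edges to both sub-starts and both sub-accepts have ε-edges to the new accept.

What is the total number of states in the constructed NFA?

14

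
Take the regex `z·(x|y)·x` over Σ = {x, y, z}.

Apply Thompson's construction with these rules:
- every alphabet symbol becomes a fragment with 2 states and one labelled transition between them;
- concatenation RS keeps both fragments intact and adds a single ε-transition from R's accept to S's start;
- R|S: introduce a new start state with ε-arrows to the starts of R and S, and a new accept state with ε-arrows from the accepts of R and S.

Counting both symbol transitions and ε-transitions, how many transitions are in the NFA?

10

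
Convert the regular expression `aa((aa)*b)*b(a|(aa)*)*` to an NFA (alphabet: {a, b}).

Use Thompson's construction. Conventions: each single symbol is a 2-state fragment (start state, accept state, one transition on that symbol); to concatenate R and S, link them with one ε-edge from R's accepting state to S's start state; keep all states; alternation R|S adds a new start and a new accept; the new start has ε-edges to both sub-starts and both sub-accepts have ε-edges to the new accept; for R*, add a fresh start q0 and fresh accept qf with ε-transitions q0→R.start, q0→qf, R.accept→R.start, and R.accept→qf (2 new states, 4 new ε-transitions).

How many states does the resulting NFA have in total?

28

Building bottom-up:
Each of the 9 symbol leaves contributes a 2-state fragment.
  aa = 4 states
  (aa)* = 6 states
  (aa)*b = 8 states
  ((aa)*b)* = 10 states
  aa = 4 states
  (aa)* = 6 states
  a|(aa)* = 10 states
  (a|(aa)*)* = 12 states
  aa((aa)*b)*b(a|(aa)*)* = 28 states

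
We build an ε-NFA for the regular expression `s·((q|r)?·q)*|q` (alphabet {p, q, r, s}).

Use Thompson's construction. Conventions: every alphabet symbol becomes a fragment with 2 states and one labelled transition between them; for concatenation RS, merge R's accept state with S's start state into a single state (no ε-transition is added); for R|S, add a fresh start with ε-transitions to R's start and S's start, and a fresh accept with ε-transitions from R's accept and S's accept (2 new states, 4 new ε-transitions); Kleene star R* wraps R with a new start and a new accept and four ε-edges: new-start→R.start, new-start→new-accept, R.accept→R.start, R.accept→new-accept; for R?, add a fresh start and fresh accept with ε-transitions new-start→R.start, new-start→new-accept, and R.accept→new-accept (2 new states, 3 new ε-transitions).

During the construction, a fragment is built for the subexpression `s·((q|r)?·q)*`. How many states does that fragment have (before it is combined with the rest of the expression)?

12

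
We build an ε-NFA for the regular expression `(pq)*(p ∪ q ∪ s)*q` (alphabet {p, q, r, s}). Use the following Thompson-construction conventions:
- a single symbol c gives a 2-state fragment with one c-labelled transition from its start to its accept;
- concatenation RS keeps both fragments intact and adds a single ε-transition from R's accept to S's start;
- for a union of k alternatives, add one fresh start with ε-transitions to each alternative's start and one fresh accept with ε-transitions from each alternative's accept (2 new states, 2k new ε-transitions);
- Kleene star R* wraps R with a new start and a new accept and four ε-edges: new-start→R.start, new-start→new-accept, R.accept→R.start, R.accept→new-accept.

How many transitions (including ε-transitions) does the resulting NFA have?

23

Building bottom-up:
Each of the 6 symbol leaves contributes 1 transition (1 symbol, 0 ε).
  pq : 3 transitions (2 symbol, 1 ε)
  (pq)* : 7 transitions (2 symbol, 5 ε)
  p ∪ q ∪ s : 9 transitions (3 symbol, 6 ε)
  (p ∪ q ∪ s)* : 13 transitions (3 symbol, 10 ε)
  (pq)*(p ∪ q ∪ s)*q : 23 transitions (6 symbol, 17 ε)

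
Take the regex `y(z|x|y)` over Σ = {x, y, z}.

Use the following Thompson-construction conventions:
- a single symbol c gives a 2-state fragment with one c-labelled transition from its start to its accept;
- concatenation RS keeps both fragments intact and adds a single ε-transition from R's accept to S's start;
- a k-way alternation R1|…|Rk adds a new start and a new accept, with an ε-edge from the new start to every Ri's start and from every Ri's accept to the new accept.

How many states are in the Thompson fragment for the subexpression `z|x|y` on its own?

Fragment for `z|x|y`:
Each of the 3 symbol leaves contributes a 2-state fragment.
  z|x|y → 8 states

8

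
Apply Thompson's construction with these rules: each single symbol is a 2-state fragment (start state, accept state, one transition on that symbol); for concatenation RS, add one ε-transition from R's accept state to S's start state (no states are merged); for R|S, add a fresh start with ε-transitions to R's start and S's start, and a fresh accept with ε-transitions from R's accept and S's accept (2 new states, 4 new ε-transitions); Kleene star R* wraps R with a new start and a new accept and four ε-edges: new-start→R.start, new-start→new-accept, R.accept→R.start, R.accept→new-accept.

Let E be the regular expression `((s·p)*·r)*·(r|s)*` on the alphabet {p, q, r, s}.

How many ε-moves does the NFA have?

19

By structural recursion:
Each of the 5 symbol leaves contributes 0 ε-transitions.
  s·p = 1 ε-transition
  (s·p)* = 5 ε-transitions
  (s·p)*·r = 6 ε-transitions
  ((s·p)*·r)* = 10 ε-transitions
  r|s = 4 ε-transitions
  (r|s)* = 8 ε-transitions
  ((s·p)*·r)*·(r|s)* = 19 ε-transitions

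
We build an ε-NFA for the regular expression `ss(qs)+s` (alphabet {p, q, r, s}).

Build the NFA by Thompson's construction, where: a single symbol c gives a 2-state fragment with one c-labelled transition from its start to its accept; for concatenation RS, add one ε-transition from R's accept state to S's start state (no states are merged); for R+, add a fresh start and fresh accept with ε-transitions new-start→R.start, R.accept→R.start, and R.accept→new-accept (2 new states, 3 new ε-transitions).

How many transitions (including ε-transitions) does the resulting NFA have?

12

By structural recursion:
Each of the 5 symbol leaves contributes 1 transition (1 symbol, 0 ε).
  qs → 3 transitions (2 symbol, 1 ε)
  (qs)+ → 6 transitions (2 symbol, 4 ε)
  ss(qs)+s → 12 transitions (5 symbol, 7 ε)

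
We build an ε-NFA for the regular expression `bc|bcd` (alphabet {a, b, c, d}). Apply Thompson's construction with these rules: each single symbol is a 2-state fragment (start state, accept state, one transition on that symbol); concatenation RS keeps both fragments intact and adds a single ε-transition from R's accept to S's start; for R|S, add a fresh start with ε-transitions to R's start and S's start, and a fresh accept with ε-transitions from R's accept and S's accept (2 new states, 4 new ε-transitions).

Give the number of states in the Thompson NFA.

Building bottom-up:
Each of the 5 symbol leaves contributes a 2-state fragment.
  bc : 4 states
  bcd : 6 states
  bc|bcd : 12 states

12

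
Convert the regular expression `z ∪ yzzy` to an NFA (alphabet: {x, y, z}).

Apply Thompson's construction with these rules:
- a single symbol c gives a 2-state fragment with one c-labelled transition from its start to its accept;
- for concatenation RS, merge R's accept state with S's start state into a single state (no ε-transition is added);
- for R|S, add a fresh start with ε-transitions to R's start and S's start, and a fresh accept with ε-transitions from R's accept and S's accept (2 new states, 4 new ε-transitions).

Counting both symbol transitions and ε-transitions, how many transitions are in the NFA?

9

By structural recursion:
Each of the 5 symbol leaves contributes 1 transition (1 symbol, 0 ε).
  yzzy : 4 transitions (4 symbol, 0 ε)
  z ∪ yzzy : 9 transitions (5 symbol, 4 ε)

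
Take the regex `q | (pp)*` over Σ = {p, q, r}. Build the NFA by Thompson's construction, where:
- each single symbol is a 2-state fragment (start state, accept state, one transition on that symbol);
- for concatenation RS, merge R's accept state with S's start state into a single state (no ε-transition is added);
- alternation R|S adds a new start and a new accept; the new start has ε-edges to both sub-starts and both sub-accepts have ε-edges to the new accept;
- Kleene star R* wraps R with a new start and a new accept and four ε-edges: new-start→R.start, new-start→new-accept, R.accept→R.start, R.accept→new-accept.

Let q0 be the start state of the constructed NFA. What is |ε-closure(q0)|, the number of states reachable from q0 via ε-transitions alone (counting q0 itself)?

6

Let C(F) = |ε-closure(F.start)| within fragment F, and note whether F accepts ε. Symbol fragments have C = 1 and do not accept ε. Then:
  pp → |ε-closure| equals the left operand's closure size = 1 (its accept is not ε-reachable, so the closure stops there)
  (pp)* → |ε-closure| = 1 (new start) + 1 (body) + 1 (new accept) = 3
  q | (pp)* → |ε-closure| = 1 (new start) + (1 + 3) + 1 (new accept, since some branch ε-reaches its own accept) = 6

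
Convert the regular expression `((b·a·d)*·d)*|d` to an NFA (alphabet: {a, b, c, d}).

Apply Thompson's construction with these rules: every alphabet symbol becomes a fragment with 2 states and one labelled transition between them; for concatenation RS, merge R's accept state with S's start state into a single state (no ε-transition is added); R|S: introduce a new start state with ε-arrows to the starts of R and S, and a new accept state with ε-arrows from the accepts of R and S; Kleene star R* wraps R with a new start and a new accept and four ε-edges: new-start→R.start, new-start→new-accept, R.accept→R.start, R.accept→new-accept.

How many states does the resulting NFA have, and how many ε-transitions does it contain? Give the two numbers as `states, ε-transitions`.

Bottom-up over the parse tree:
Each of the 5 symbol leaves contributes 2 states and 0 ε-transitions.
  b·a·d — 4 states, 0 ε-transitions
  (b·a·d)* — 6 states, 4 ε-transitions
  (b·a·d)*·d — 7 states, 4 ε-transitions
  ((b·a·d)*·d)* — 9 states, 8 ε-transitions
  ((b·a·d)*·d)*|d — 13 states, 12 ε-transitions

13, 12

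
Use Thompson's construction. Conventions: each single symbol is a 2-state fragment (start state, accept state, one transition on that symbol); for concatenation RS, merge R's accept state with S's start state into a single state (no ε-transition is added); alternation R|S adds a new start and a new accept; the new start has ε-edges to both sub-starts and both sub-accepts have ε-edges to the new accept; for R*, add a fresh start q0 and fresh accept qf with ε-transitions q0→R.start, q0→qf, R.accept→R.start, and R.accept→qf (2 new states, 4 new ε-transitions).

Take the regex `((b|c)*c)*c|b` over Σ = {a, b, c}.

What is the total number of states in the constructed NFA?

Bottom-up over the parse tree:
Each of the 5 symbol leaves contributes a 2-state fragment.
  b|c → 6 states
  (b|c)* → 8 states
  (b|c)*c → 9 states
  ((b|c)*c)* → 11 states
  ((b|c)*c)*c → 12 states
  ((b|c)*c)*c|b → 16 states

16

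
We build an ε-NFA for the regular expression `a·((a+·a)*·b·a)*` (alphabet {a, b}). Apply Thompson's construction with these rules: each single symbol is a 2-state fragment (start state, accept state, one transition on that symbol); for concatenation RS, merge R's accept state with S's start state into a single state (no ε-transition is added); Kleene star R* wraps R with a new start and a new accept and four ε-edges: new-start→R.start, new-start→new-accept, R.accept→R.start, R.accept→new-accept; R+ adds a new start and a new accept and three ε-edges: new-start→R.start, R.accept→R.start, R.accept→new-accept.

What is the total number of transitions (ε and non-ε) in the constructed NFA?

16

Bottom-up over the parse tree:
Each of the 5 symbol leaves contributes 1 transition (1 symbol, 0 ε).
  a+ = 4 transitions (1 symbol, 3 ε)
  a+·a = 5 transitions (2 symbol, 3 ε)
  (a+·a)* = 9 transitions (2 symbol, 7 ε)
  (a+·a)*·b·a = 11 transitions (4 symbol, 7 ε)
  ((a+·a)*·b·a)* = 15 transitions (4 symbol, 11 ε)
  a·((a+·a)*·b·a)* = 16 transitions (5 symbol, 11 ε)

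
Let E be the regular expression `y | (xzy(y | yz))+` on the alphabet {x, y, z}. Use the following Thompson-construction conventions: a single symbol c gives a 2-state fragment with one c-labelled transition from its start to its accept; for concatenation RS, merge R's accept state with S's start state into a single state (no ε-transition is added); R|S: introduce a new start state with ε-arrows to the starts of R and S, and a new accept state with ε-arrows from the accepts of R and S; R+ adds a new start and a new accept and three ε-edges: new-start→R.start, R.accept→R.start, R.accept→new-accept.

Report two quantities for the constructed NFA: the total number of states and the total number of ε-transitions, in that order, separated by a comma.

16, 11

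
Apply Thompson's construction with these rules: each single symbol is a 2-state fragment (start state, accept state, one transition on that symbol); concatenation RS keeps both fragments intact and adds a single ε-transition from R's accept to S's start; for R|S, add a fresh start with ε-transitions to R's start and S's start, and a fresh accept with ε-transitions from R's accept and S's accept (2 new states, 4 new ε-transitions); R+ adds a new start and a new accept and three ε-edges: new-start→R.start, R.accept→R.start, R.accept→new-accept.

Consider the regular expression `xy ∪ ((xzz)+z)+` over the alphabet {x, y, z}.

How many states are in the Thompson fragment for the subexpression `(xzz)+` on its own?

8

Fragment for `(xzz)+`:
Each of the 3 symbol leaves contributes a 2-state fragment.
  xzz — 6 states
  (xzz)+ — 8 states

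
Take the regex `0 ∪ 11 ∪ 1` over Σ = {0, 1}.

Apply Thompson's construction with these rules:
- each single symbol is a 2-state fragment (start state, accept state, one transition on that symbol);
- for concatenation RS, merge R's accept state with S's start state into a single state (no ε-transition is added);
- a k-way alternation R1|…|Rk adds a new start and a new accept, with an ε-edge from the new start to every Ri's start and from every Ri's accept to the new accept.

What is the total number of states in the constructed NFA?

9

Bottom-up over the parse tree:
Each of the 4 symbol leaves contributes a 2-state fragment.
  11 — 3 states
  0 ∪ 11 ∪ 1 — 9 states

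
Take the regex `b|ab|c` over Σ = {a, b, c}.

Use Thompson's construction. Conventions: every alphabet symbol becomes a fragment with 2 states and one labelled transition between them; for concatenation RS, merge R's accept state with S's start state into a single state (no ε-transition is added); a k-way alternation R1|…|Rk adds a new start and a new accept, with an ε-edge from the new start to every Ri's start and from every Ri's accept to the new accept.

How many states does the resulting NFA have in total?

Bottom-up over the parse tree:
Each of the 4 symbol leaves contributes a 2-state fragment.
  ab — 3 states
  b|ab|c — 9 states

9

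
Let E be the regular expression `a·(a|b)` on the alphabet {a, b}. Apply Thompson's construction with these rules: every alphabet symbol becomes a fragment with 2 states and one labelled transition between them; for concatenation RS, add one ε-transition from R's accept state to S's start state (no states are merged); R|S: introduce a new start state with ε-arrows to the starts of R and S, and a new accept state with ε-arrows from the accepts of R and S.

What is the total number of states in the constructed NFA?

8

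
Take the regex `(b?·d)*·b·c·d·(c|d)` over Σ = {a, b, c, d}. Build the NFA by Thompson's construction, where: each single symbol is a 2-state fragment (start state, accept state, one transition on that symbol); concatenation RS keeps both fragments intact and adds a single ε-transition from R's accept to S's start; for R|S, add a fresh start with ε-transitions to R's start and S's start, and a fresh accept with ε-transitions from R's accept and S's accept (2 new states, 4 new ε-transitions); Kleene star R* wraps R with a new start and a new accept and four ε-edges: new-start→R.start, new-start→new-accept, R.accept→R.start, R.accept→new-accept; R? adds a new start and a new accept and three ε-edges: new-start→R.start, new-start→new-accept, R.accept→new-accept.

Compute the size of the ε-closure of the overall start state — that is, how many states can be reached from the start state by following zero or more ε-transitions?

7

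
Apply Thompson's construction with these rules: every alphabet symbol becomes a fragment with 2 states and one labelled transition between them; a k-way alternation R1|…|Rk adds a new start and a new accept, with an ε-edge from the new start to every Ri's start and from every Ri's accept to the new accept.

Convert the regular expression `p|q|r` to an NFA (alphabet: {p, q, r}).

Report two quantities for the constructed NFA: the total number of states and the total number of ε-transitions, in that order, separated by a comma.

Recursing over subexpressions:
Each of the 3 symbol leaves contributes 2 states and 0 ε-transitions.
  p|q|r : 8 states, 6 ε-transitions

8, 6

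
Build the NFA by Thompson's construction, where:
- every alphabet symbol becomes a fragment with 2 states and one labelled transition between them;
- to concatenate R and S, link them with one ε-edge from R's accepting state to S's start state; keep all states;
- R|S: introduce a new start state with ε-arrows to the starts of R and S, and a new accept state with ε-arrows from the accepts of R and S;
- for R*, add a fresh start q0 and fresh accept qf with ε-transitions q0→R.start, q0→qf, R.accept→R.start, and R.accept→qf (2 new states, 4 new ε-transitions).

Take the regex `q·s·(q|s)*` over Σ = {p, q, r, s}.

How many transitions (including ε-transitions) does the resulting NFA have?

By structural recursion:
Each of the 4 symbol leaves contributes 1 transition (1 symbol, 0 ε).
  q|s : 6 transitions (2 symbol, 4 ε)
  (q|s)* : 10 transitions (2 symbol, 8 ε)
  q·s·(q|s)* : 14 transitions (4 symbol, 10 ε)

14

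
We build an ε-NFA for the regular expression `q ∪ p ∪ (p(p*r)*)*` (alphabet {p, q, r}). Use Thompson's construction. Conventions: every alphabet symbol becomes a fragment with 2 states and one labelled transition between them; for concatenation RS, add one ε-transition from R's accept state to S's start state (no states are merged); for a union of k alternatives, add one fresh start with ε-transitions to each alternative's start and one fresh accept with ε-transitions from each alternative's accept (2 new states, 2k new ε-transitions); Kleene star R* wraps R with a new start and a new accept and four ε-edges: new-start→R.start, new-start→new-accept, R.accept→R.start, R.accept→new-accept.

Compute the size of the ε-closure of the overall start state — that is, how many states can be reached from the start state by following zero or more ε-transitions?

7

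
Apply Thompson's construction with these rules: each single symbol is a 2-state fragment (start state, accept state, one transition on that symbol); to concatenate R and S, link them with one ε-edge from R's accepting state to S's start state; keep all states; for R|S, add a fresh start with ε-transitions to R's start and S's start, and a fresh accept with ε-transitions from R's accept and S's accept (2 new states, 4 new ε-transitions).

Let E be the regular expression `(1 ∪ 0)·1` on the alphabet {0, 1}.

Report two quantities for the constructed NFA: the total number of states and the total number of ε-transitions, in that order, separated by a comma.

Building bottom-up:
Each of the 3 symbol leaves contributes 2 states and 0 ε-transitions.
  1 ∪ 0 : 6 states, 4 ε-transitions
  (1 ∪ 0)·1 : 8 states, 5 ε-transitions

8, 5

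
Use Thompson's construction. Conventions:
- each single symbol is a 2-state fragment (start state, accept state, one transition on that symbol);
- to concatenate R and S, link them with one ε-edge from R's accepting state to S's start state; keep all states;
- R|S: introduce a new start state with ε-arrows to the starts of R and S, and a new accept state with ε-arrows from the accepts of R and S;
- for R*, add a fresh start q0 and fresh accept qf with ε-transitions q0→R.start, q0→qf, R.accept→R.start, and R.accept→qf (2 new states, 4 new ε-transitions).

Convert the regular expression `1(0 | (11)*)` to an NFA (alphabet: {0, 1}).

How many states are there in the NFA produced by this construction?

Per subexpression:
Each of the 4 symbol leaves contributes a 2-state fragment.
  11 : 4 states
  (11)* : 6 states
  0 | (11)* : 10 states
  1(0 | (11)*) : 12 states

12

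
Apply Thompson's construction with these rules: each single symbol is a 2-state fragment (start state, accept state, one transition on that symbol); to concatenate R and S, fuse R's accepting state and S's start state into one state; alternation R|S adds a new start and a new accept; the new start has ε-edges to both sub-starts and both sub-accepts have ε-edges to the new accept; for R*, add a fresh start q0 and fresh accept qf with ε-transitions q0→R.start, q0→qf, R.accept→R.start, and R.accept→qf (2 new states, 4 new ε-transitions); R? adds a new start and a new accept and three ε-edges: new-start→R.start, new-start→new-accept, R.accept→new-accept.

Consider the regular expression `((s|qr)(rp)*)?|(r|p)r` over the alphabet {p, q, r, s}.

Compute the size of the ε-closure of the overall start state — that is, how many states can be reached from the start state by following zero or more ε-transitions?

10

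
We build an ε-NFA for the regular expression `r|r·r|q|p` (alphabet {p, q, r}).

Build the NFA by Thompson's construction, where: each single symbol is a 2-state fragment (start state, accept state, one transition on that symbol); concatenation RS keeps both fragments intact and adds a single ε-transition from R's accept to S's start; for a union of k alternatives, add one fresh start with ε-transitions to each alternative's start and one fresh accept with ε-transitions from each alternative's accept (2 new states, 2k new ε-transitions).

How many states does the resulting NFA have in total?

Building bottom-up:
Each of the 5 symbol leaves contributes a 2-state fragment.
  r·r : 4 states
  r|r·r|q|p : 12 states

12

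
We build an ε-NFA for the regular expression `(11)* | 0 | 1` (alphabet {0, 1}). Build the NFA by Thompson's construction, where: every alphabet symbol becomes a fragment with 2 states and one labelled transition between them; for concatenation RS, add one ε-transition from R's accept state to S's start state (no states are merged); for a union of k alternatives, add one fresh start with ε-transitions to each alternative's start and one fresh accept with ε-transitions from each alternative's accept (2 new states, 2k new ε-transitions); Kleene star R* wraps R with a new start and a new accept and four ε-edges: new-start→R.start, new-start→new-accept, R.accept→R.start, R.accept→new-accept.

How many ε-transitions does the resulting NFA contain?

11

Recursing over subexpressions:
Each of the 4 symbol leaves contributes 0 ε-transitions.
  11 : 1 ε-transition
  (11)* : 5 ε-transitions
  (11)* | 0 | 1 : 11 ε-transitions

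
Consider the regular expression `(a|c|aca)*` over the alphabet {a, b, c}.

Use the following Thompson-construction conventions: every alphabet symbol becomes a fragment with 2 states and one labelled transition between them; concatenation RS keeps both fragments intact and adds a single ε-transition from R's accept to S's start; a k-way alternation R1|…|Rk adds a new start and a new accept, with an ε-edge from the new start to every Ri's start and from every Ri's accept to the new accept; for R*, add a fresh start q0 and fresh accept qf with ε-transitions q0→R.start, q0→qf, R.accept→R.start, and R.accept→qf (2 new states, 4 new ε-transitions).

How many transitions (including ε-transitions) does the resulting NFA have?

17

Recursing over subexpressions:
Each of the 5 symbol leaves contributes 1 transition (1 symbol, 0 ε).
  aca — 5 transitions (3 symbol, 2 ε)
  a|c|aca — 13 transitions (5 symbol, 8 ε)
  (a|c|aca)* — 17 transitions (5 symbol, 12 ε)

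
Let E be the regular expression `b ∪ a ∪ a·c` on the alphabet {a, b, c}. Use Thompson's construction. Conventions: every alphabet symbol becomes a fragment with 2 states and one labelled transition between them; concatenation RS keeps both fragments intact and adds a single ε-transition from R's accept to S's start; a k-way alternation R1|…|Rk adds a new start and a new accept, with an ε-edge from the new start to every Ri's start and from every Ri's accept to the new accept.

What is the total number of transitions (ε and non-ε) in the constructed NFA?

11

Building bottom-up:
Each of the 4 symbol leaves contributes 1 transition (1 symbol, 0 ε).
  a·c — 3 transitions (2 symbol, 1 ε)
  b ∪ a ∪ a·c — 11 transitions (4 symbol, 7 ε)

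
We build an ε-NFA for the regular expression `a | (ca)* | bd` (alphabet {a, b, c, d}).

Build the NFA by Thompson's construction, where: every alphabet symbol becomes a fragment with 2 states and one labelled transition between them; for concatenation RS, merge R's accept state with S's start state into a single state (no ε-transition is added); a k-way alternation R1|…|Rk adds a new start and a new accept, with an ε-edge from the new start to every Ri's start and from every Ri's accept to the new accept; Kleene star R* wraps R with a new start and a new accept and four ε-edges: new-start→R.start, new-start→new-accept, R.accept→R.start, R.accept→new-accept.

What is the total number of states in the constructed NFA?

12

By structural recursion:
Each of the 5 symbol leaves contributes a 2-state fragment.
  ca — 3 states
  (ca)* — 5 states
  bd — 3 states
  a | (ca)* | bd — 12 states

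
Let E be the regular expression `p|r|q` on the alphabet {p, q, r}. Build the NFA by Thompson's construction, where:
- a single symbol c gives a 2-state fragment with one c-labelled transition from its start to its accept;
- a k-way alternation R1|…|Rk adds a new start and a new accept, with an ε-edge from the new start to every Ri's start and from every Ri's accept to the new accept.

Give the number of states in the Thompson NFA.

Recursing over subexpressions:
Each of the 3 symbol leaves contributes a 2-state fragment.
  p|r|q — 8 states

8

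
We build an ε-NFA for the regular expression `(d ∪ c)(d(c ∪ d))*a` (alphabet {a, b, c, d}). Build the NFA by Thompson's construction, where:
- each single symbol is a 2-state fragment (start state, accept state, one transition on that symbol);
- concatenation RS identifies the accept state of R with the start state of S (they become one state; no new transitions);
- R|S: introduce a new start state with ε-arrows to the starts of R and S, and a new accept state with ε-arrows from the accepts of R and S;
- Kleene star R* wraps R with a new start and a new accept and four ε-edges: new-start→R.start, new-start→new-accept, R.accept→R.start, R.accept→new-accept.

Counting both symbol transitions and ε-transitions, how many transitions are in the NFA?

Bottom-up over the parse tree:
Each of the 6 symbol leaves contributes 1 transition (1 symbol, 0 ε).
  d ∪ c → 6 transitions (2 symbol, 4 ε)
  c ∪ d → 6 transitions (2 symbol, 4 ε)
  d(c ∪ d) → 7 transitions (3 symbol, 4 ε)
  (d(c ∪ d))* → 11 transitions (3 symbol, 8 ε)
  (d ∪ c)(d(c ∪ d))*a → 18 transitions (6 symbol, 12 ε)

18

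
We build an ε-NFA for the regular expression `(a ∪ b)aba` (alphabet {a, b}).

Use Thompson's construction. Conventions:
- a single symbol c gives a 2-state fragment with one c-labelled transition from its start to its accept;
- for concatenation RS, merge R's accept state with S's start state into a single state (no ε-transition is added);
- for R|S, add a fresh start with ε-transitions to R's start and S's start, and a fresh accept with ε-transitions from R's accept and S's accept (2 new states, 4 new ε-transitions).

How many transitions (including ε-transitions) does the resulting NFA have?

9

By structural recursion:
Each of the 5 symbol leaves contributes 1 transition (1 symbol, 0 ε).
  a ∪ b : 6 transitions (2 symbol, 4 ε)
  (a ∪ b)aba : 9 transitions (5 symbol, 4 ε)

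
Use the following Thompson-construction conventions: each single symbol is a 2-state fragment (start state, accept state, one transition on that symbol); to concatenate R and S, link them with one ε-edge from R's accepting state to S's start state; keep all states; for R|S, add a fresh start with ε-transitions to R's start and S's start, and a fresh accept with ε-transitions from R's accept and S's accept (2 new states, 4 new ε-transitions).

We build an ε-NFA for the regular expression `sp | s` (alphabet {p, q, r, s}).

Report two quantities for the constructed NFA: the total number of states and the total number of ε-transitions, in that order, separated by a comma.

8, 5

Per subexpression:
Each of the 3 symbol leaves contributes 2 states and 0 ε-transitions.
  sp : 4 states, 1 ε-transition
  sp | s : 8 states, 5 ε-transitions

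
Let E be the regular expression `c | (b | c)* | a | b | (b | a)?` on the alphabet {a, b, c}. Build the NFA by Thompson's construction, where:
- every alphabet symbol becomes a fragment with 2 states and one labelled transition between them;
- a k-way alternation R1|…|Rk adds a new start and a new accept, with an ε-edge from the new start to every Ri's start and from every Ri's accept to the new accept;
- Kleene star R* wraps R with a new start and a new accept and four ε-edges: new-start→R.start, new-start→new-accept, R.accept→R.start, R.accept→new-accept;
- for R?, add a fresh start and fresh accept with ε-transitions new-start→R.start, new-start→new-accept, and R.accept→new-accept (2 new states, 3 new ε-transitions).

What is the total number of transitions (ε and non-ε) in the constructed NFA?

Per subexpression:
Each of the 7 symbol leaves contributes 1 transition (1 symbol, 0 ε).
  b | c = 6 transitions (2 symbol, 4 ε)
  (b | c)* = 10 transitions (2 symbol, 8 ε)
  b | a = 6 transitions (2 symbol, 4 ε)
  (b | a)? = 9 transitions (2 symbol, 7 ε)
  c | (b | c)* | a | b | (b | a)? = 32 transitions (7 symbol, 25 ε)

32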